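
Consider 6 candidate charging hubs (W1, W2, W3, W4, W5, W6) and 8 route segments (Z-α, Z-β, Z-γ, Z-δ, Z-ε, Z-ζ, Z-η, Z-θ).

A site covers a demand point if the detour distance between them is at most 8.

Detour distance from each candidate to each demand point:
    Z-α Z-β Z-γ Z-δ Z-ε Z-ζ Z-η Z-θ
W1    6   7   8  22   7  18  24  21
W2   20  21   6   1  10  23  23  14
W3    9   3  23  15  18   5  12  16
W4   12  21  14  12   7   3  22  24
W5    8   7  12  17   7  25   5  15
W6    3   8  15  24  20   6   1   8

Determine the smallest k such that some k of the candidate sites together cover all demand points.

3

Coverage sets (demand points within 8 of each site):
  W1: {Z-α, Z-β, Z-γ, Z-ε}
  W2: {Z-γ, Z-δ}
  W3: {Z-β, Z-ζ}
  W4: {Z-ε, Z-ζ}
  W5: {Z-α, Z-β, Z-ε, Z-η}
  W6: {Z-α, Z-β, Z-ζ, Z-η, Z-θ}
No 2 sites suffice: every size-2 union leaves at least one demand point uncovered.
But {W1, W2, W6} covers everything, so the minimum is 3.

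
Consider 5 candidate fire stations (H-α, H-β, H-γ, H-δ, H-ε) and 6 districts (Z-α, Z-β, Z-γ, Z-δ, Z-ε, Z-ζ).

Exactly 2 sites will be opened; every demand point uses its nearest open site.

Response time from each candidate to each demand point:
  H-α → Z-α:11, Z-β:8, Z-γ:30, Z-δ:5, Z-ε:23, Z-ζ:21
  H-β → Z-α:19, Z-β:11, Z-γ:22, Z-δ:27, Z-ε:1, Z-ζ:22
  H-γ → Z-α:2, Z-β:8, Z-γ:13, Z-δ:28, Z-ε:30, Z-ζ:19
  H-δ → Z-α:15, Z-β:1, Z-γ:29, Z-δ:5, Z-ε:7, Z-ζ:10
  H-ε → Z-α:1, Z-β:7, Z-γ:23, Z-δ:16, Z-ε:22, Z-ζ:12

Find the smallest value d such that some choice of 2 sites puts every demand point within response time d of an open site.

13

Open {H-γ, H-δ}.
  Farthest demand point is Z-γ at response time 13 (to H-γ); all others are ≤ 13.
With {H-α, H-β} the worst case is 22.
With {H-β, H-δ} the worst case is 22.
No size-2 selection achieves below 13.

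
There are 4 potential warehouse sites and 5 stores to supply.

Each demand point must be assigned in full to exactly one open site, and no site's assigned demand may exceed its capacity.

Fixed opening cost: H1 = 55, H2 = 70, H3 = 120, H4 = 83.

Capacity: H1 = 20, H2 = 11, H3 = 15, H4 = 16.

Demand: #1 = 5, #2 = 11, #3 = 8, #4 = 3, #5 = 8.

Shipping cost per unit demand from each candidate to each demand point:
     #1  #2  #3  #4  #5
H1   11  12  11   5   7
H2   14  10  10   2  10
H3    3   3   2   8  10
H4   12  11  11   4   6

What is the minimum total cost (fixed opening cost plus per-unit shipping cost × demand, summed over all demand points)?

Open {H1, H2, H3}; cheapest assignment that respects the capacities:
  H1 (cap 20, load 11): #4, #5 — cost 3×5 + 8×7 = 71
  H2 (cap 11, load 11): #2 — cost 11×10 = 110
  H3 (cap 15, load 13): #1, #3 — cost 5×3 + 8×2 = 31
  Shipping 212, fixed 245 → total 457.
  Any other capacity-feasible assignment to {H1, H2, H3} ships for at least 212.
Compare {H2, H3, H4}: its best feasible assignment gives total 474.
Compare {H1, H4}: its best feasible assignment gives total 476.
Every other set of open sites that can feasibly serve all demand totals ≥ 474 even under its best assignment. Minimum: 457.

457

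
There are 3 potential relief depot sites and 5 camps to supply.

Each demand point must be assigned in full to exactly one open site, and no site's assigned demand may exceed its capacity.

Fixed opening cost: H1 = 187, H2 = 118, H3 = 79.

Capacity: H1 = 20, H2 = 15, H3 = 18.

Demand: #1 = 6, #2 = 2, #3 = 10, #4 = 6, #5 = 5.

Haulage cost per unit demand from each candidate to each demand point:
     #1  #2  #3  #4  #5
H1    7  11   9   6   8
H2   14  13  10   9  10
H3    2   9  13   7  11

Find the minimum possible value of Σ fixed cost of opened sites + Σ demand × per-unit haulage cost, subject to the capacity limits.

Open {H2, H3}; cheapest assignment that respects the capacities:
  H2 (cap 15, load 15): #3, #5 — cost 10×10 + 5×10 = 150
  H3 (cap 18, load 14): #1, #2, #4 — cost 6×2 + 2×9 + 6×7 = 72
  Shipping 222, fixed 197 → total 419.
  Any other capacity-feasible assignment to {H2, H3} ships for at least 222.
Compare {H1, H3}: its best feasible assignment gives total 468.
Compare {H1, H2}: its best feasible assignment gives total 545.
Every other set of open sites that can feasibly serve all demand totals ≥ 468 even under its best assignment. Minimum: 419.

419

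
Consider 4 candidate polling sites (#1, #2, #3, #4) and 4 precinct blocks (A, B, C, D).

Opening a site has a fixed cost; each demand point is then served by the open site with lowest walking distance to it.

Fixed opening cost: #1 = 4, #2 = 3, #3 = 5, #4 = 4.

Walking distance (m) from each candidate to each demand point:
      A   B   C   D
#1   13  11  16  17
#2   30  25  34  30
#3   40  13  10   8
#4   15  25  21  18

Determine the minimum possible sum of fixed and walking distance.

51

Open {#1, #3}: assign each demand point to its cheapest open site.
  A→#1 13, B→#1 11, C→#3 10, D→#3 8
  walking distance 42, fixed 9 → total 51.
Compare {#1, #2, #3}: walking distance 42 + fixed 12 = 54.
Compare {#3, #4}: walking distance 46 + fixed 9 = 55.
Compare {#1, #3, #4}: walking distance 42 + fixed 13 = 55.
All other subsets cost ≥ 54. Minimum total cost: 51.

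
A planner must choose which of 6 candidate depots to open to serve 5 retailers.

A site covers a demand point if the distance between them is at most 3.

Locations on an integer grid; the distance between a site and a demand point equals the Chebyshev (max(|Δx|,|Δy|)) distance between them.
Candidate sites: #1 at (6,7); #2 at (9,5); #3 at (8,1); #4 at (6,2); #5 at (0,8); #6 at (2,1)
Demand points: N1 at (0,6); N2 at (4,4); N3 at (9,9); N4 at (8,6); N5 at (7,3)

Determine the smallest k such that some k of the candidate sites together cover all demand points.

Coverage sets (demand points within 3 of each site):
  #1: {N2, N3, N4}
  #2: {N4, N5}
  #3: {N5}
  #4: {N2, N5}
  #5: {N1}
  #6: {N2}
No 2 sites suffice: every size-2 union leaves at least one demand point uncovered.
But {#1, #2, #5} covers everything, so the minimum is 3.

3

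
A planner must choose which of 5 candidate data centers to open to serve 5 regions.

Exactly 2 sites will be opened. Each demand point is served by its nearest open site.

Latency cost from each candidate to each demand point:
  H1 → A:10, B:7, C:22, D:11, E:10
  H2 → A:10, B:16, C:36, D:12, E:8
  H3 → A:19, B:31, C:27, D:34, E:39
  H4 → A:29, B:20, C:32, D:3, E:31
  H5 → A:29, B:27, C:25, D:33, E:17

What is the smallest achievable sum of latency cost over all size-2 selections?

52

Open {H1, H4}.
  A→H1 10, B→H1 7, C→H1 22, D→H4 3, E→H1 10  ⇒ total 52.
Compare {H1, H2}: total 58.
Compare {H1, H3}: total 60.
No size-2 selection does better; minimum is 52.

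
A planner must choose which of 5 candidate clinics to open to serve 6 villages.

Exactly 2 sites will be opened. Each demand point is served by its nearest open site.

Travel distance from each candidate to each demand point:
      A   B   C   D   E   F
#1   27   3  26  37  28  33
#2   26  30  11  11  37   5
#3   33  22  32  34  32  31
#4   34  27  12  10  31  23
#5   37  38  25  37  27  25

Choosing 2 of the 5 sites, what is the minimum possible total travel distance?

84

Open {#1, #2}.
  A→#2 26, B→#1 3, C→#2 11, D→#2 11, E→#1 28, F→#2 5  ⇒ total 84.
Compare {#1, #4}: total 103.
Compare {#2, #3}: total 107.
No size-2 selection does better; minimum is 84.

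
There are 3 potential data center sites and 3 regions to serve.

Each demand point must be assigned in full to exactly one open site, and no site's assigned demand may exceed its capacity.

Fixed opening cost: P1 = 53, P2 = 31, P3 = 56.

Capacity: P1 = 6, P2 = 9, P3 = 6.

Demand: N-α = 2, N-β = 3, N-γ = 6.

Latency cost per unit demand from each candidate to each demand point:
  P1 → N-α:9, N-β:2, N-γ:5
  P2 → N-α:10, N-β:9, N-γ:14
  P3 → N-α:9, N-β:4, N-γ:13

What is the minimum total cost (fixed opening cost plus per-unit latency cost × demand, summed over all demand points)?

Open {P1, P2}; cheapest assignment that respects the capacities:
  P1 (cap 6, load 6): N-γ — cost 6×5 = 30
  P2 (cap 9, load 5): N-α, N-β — cost 2×10 + 3×9 = 47
  Shipping 77, fixed 84 → total 161.
  Any other capacity-feasible assignment to {P1, P2} ships for at least 77.
Compare {P1, P3}: its best feasible assignment gives total 169.
Compare {P1, P2, P3}: its best feasible assignment gives total 200.
Every other set of open sites that can feasibly serve all demand totals ≥ 169 even under its best assignment. Minimum: 161.

161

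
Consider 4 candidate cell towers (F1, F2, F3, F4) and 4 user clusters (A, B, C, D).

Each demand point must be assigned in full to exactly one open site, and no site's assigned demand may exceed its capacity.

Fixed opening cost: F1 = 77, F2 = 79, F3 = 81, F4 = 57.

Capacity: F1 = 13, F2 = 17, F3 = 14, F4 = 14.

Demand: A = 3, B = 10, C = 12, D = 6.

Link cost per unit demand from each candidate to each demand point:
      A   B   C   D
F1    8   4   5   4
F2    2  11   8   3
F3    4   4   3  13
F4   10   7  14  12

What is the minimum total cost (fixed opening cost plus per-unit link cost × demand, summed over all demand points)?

Open {F1, F2, F3}; cheapest assignment that respects the capacities:
  F1 (cap 13, load 10): B — cost 10×4 = 40
  F2 (cap 17, load 9): A, D — cost 3×2 + 6×3 = 24
  F3 (cap 14, load 12): C — cost 12×3 = 36
  Shipping 100, fixed 237 → total 337.
  Any other capacity-feasible assignment to {F1, F2, F3} ships for at least 100.
Compare {F2, F3, F4}: its best feasible assignment gives total 347.
Compare {F1, F2, F4}: its best feasible assignment gives total 367.
Every other set of open sites that can feasibly serve all demand totals ≥ 347 even under its best assignment. Minimum: 337.

337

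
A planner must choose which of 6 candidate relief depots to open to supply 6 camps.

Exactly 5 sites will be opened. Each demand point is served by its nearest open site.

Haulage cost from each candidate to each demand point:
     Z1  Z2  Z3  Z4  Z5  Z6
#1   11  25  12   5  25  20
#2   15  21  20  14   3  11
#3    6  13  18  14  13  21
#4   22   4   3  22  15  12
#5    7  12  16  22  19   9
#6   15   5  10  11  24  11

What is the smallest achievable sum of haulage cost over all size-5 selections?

Open {#1, #2, #3, #4, #5}.
  Z1→#3 6, Z2→#4 4, Z3→#4 3, Z4→#1 5, Z5→#2 3, Z6→#5 9  ⇒ total 30.
Compare {#1, #2, #4, #5, #6}: total 31.
Compare {#1, #2, #3, #4, #6}: total 32.
No size-5 selection does better; minimum is 30.

30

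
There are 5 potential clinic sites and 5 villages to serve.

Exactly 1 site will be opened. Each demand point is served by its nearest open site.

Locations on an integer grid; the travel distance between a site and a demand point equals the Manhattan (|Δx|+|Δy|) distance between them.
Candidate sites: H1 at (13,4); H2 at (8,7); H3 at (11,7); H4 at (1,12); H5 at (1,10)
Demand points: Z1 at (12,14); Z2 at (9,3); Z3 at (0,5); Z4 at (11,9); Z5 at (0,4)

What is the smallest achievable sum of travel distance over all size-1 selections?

Open {H2}.
  Z1→H2 11, Z2→H2 5, Z3→H2 10, Z4→H2 5, Z5→H2 11  ⇒ total 42.
Compare {H3}: total 43.
Compare {H1}: total 50.
No size-1 selection does better; minimum is 42.

42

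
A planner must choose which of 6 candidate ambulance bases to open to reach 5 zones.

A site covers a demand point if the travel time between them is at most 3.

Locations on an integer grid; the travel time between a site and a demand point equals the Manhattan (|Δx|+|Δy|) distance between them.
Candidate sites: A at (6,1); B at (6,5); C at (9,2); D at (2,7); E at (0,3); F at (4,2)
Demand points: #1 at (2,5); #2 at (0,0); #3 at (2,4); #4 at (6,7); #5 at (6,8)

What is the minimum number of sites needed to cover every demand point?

3

Coverage sets (demand points within 3 of each site):
  A: {}
  B: {#4, #5}
  C: {}
  D: {#1, #3}
  E: {#2, #3}
  F: {}
No 2 sites suffice: every size-2 union leaves at least one demand point uncovered.
But {B, D, E} covers everything, so the minimum is 3.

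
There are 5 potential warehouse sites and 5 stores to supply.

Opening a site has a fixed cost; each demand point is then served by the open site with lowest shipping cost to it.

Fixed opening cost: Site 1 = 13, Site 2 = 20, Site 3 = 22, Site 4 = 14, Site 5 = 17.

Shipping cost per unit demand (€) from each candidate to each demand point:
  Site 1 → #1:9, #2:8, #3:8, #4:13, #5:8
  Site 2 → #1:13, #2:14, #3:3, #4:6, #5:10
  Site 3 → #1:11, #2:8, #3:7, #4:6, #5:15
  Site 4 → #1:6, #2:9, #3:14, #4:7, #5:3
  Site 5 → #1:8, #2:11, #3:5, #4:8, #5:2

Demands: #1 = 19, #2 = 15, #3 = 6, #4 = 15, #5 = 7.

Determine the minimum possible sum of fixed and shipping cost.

410

Open {Site 1, Site 2, Site 4}: assign each demand point to its cheapest open site.
  #1→Site 4 19×6=114, #2→Site 1 15×8=120, #3→Site 2 6×3=18, #4→Site 2 15×6=90, #5→Site 4 7×3=21
  shipping cost 363, fixed 47 → total 410.
Compare {Site 2, Site 4}: shipping cost 378 + fixed 34 = 412.
Compare {Site 2, Site 3, Site 4}: shipping cost 363 + fixed 56 = 419.
Compare {Site 1, Site 2, Site 4, Site 5}: shipping cost 356 + fixed 64 = 420.
All other subsets cost ≥ 412. Minimum total cost: 410.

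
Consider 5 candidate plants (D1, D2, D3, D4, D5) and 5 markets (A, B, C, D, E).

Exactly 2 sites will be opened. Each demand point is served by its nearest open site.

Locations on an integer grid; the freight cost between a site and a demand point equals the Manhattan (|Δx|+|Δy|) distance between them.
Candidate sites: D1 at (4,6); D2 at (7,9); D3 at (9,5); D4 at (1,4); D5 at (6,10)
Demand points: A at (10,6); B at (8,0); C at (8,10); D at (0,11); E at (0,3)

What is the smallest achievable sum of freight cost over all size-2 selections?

Open {D3, D4}.
  A→D3 2, B→D3 6, C→D3 6, D→D4 8, E→D4 2  ⇒ total 24.
Compare {D2, D4}: total 28.
Compare {D3, D5}: total 28.
No size-2 selection does better; minimum is 24.

24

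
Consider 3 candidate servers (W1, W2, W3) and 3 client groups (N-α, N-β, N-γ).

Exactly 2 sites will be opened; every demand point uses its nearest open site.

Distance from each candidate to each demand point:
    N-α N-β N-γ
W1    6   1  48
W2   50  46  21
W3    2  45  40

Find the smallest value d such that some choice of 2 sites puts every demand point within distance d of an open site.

21

Open {W1, W2}.
  Farthest demand point is N-γ at distance 21 (to W2); all others are ≤ 21.
With {W1, W3} the worst case is 40.
With {W2, W3} the worst case is 45.
No size-2 selection achieves below 21.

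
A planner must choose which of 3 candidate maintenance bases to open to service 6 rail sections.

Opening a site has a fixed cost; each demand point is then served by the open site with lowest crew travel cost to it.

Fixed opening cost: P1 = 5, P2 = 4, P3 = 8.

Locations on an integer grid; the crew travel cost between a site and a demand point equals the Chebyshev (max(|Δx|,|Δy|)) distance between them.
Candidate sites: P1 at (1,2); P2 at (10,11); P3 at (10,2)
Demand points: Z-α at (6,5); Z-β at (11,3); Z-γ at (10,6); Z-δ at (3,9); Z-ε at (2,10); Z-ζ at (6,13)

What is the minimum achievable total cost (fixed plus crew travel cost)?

Open {P2, P3}: assign each demand point to its cheapest open site.
  Z-α→P3 4, Z-β→P3 1, Z-γ→P3 4, Z-δ→P2 7, Z-ε→P2 8, Z-ζ→P2 4
  crew travel cost 28, fixed 12 → total 40.
Compare {P2}: crew travel cost 38 + fixed 4 = 42.
Compare {P3}: crew travel cost 35 + fixed 8 = 43.
Compare {P1, P2, P3}: crew travel cost 28 + fixed 17 = 45.
All other subsets cost ≥ 42. Minimum total cost: 40.

40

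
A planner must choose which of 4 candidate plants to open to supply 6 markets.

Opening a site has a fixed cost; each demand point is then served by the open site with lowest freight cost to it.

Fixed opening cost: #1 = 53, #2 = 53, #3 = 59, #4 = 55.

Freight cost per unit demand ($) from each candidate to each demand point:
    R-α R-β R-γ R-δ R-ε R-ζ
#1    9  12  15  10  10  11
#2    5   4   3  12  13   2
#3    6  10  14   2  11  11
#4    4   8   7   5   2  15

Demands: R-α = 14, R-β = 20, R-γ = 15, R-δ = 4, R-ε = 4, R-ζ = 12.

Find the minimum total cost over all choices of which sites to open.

341

Open {#2, #4}: assign each demand point to its cheapest open site.
  R-α→#4 14×4=56, R-β→#2 20×4=80, R-γ→#2 15×3=45, R-δ→#4 4×5=20, R-ε→#4 4×2=8, R-ζ→#2 12×2=24
  freight cost 233, fixed 108 → total 341.
Compare {#2}: freight cost 319 + fixed 53 = 372.
Compare {#2, #3}: freight cost 271 + fixed 112 = 383.
Compare {#2, #3, #4}: freight cost 221 + fixed 167 = 388.
All other subsets cost ≥ 372. Minimum total cost: 341.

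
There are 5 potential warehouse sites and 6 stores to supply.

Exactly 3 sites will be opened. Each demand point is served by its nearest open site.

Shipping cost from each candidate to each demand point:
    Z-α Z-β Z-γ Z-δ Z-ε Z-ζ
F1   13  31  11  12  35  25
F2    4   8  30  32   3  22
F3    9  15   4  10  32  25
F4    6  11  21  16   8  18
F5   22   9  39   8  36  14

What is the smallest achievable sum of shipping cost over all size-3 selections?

41

Open {F2, F3, F5}.
  Z-α→F2 4, Z-β→F2 8, Z-γ→F3 4, Z-δ→F5 8, Z-ε→F2 3, Z-ζ→F5 14  ⇒ total 41.
Compare {F2, F3, F4}: total 47.
Compare {F1, F2, F5}: total 48.
No size-3 selection does better; minimum is 41.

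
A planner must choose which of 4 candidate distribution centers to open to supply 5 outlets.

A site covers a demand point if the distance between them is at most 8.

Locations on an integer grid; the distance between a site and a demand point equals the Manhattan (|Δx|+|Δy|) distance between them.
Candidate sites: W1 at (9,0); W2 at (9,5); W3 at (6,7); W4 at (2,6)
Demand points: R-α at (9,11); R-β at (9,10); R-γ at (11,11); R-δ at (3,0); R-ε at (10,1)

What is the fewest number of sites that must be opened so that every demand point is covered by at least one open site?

Coverage sets (demand points within 8 of each site):
  W1: {R-δ, R-ε}
  W2: {R-α, R-β, R-γ, R-ε}
  W3: {R-α, R-β}
  W4: {R-δ}
No single site covers all 5 demand points.
But {W1, W2} covers everything, so the minimum is 2.

2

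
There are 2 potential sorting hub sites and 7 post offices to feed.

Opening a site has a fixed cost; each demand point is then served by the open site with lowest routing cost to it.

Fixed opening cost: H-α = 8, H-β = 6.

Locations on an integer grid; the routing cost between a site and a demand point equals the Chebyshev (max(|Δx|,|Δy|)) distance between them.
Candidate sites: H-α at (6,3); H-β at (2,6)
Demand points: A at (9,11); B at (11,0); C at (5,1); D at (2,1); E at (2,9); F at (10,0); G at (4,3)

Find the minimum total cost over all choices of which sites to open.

Open {H-α}: assign each demand point to its cheapest open site.
  A→H-α 8, B→H-α 5, C→H-α 2, D→H-α 4, E→H-α 6, F→H-α 4, G→H-α 2
  routing cost 31, fixed 8 → total 39.
Compare {H-α, H-β}: routing cost 27 + fixed 14 = 41.
Compare {H-β}: routing cost 40 + fixed 6 = 46.

39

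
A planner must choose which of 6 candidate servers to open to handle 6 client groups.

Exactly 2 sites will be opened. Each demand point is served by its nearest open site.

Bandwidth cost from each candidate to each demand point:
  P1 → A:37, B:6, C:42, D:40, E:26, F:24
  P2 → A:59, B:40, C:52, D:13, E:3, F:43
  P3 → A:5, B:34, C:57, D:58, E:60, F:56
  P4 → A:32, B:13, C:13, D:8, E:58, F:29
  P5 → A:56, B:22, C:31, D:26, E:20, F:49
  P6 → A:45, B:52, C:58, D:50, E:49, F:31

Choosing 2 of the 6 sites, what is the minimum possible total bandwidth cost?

Open {P2, P4}.
  A→P4 32, B→P4 13, C→P4 13, D→P4 8, E→P2 3, F→P4 29  ⇒ total 98.
Compare {P1, P4}: total 109.
Compare {P4, P5}: total 115.
No size-2 selection does better; minimum is 98.

98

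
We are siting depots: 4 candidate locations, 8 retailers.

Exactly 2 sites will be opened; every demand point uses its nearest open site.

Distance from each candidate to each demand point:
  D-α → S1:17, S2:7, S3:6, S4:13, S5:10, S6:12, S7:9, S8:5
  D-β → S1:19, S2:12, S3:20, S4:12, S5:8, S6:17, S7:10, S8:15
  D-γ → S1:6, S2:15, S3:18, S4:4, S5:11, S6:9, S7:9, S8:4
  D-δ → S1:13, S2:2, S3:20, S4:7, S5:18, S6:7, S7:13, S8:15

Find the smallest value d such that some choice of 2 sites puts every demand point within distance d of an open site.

10

Open {D-α, D-γ}.
  Farthest demand point is S5 at distance 10 (to D-α); all others are ≤ 10.
With {D-α, D-δ} the worst case is 13.
With {D-α, D-β} the worst case is 17.
No size-2 selection achieves below 10.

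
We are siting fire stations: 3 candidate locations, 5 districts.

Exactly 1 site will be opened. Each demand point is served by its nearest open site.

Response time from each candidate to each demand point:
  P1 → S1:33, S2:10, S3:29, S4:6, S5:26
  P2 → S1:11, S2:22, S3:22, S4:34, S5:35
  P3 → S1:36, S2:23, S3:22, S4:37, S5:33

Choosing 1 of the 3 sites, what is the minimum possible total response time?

104

Open {P1}.
  S1→P1 33, S2→P1 10, S3→P1 29, S4→P1 6, S5→P1 26  ⇒ total 104.
Compare {P2}: total 124.
Compare {P3}: total 151.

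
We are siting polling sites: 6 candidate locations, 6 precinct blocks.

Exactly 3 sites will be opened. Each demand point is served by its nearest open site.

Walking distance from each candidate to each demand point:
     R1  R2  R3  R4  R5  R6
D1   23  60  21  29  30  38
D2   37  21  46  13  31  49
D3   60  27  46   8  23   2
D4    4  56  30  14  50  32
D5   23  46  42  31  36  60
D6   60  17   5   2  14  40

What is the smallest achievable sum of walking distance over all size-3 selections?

44

Open {D3, D4, D6}.
  R1→D4 4, R2→D6 17, R3→D6 5, R4→D6 2, R5→D6 14, R6→D3 2  ⇒ total 44.
Compare {D1, D3, D6}: total 63.
Compare {D3, D5, D6}: total 63.
No size-3 selection does better; minimum is 44.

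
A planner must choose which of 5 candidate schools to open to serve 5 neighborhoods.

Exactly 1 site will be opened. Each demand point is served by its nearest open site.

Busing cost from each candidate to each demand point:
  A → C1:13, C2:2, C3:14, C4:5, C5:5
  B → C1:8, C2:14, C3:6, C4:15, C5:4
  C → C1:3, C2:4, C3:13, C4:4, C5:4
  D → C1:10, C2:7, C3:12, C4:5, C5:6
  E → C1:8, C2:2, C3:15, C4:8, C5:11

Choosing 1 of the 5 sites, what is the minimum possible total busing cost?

Open {C}.
  C1→C 3, C2→C 4, C3→C 13, C4→C 4, C5→C 4  ⇒ total 28.
Compare {A}: total 39.
Compare {D}: total 40.
No size-1 selection does better; minimum is 28.

28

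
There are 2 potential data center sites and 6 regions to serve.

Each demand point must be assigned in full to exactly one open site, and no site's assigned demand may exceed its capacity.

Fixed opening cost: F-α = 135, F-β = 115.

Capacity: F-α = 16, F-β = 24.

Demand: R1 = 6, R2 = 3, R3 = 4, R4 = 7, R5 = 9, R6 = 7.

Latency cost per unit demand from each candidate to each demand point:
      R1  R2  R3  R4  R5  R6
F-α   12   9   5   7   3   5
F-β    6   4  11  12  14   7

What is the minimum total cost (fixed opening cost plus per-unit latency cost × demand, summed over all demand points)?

Open {F-α, F-β}; cheapest assignment that respects the capacities:
  F-α (cap 16, load 16): R4, R5 — cost 7×7 + 9×3 = 76
  F-β (cap 24, load 20): R1, R2, R3, R6 — cost 6×6 + 3×4 + 4×11 + 7×7 = 141
  Shipping 217, fixed 250 → total 467.
  Any other capacity-feasible assignment to {F-α, F-β} ships for at least 217.
Total demand is 36 and no other set of sites has combined capacity ≥ 36, so {F-α, F-β} is the only feasible choice of open sites. Minimum: 467.

467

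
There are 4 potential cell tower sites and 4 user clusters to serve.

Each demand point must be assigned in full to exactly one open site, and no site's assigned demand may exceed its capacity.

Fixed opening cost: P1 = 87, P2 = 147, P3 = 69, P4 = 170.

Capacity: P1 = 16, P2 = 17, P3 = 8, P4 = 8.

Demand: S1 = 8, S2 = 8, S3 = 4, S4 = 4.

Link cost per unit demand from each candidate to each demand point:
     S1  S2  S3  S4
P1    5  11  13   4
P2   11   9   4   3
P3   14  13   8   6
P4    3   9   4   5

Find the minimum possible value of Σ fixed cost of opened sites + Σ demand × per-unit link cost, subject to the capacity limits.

Open {P1, P3}; cheapest assignment that respects the capacities:
  P1 (cap 16, load 16): S1, S2 — cost 8×5 + 8×11 = 128
  P3 (cap 8, load 8): S3, S4 — cost 4×8 + 4×6 = 56
  Shipping 184, fixed 156 → total 340.
  Any other capacity-feasible assignment to {P1, P3} ships for at least 184.
Compare {P1, P2}: its best feasible assignment gives total 374.
Compare {P1, P4}: its best feasible assignment gives total 421.
Every other set of open sites that can feasibly serve all demand totals ≥ 374 even under its best assignment. Minimum: 340.

340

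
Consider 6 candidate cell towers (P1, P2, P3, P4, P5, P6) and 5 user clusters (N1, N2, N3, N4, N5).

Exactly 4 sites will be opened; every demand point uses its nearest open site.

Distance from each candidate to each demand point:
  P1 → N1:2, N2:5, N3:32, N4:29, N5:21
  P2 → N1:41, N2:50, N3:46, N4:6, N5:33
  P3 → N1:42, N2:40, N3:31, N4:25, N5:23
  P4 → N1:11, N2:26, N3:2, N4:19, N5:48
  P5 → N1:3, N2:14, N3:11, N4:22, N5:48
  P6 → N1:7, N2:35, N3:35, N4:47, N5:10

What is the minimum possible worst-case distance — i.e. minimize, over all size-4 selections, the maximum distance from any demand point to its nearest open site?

10

Open {P1, P2, P4, P6}.
  Farthest demand point is N5 at distance 10 (to P6); all others are ≤ 10.
With {P1, P2, P5, P6} the worst case is 11.
With {P2, P3, P5, P6} the worst case is 14.
No size-4 selection achieves below 10.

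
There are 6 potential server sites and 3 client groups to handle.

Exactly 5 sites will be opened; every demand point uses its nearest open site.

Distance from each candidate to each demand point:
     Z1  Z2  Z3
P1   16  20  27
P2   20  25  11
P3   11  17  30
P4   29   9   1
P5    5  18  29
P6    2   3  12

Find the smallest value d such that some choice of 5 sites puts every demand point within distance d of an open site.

Open {P1, P2, P3, P4, P6}.
  Farthest demand point is Z2 at distance 3 (to P6); all others are ≤ 3.
With {P1, P2, P4, P5, P6} the worst case is 3.
With {P1, P3, P4, P5, P6} the worst case is 3.
No size-5 selection achieves below 3.

3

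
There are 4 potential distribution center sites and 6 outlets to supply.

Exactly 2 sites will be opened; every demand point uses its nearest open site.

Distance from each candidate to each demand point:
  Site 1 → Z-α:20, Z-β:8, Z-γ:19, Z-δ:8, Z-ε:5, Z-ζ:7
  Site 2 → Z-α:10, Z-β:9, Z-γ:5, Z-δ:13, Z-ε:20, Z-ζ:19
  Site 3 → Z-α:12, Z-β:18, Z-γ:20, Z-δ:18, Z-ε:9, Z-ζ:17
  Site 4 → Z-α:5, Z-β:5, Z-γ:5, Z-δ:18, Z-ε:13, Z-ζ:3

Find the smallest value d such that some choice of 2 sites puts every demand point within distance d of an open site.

Open {Site 1, Site 4}.
  Farthest demand point is Z-δ at distance 8 (to Site 1); all others are ≤ 8.
With {Site 1, Site 2} the worst case is 10.
With {Site 2, Site 4} the worst case is 13.
No size-2 selection achieves below 8.

8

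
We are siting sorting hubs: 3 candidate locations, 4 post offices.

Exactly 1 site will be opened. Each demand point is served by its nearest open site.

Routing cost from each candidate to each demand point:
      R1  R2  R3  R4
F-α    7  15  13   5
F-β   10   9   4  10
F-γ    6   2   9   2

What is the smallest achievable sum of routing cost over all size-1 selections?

Open {F-γ}.
  R1→F-γ 6, R2→F-γ 2, R3→F-γ 9, R4→F-γ 2  ⇒ total 19.
Compare {F-β}: total 33.
Compare {F-α}: total 40.

19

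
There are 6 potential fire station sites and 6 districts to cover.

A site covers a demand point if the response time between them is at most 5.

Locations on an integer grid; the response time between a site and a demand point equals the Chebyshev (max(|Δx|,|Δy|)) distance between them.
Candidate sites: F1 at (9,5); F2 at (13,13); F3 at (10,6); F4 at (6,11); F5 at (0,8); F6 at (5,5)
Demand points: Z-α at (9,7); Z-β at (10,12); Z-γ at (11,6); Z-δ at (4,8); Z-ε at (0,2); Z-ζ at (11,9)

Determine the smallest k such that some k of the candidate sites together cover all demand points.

2

Coverage sets (demand points within 5 of each site):
  F1: {Z-α, Z-γ, Z-δ, Z-ζ}
  F2: {Z-β, Z-ζ}
  F3: {Z-α, Z-γ, Z-ζ}
  F4: {Z-α, Z-β, Z-γ, Z-δ, Z-ζ}
  F5: {Z-δ}
  F6: {Z-α, Z-δ, Z-ε}
No single site covers all 6 demand points.
But {F4, F6} covers everything, so the minimum is 2.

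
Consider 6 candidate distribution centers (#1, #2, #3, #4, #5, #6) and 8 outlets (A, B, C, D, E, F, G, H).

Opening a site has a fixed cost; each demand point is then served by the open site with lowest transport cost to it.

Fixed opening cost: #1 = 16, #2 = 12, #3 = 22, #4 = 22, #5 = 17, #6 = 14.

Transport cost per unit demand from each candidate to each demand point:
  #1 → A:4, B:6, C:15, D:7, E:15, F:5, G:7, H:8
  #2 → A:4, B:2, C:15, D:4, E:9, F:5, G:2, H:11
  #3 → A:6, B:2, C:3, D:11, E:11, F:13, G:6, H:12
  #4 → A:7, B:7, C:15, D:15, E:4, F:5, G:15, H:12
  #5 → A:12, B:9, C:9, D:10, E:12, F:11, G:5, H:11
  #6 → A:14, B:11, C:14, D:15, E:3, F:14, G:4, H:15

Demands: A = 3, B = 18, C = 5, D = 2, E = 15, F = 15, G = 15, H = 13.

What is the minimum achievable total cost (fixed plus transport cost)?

Open {#1, #2, #3, #6}: assign each demand point to its cheapest open site.
  A→#1 3×4=12, B→#2 18×2=36, C→#3 5×3=15, D→#2 2×4=8, E→#6 15×3=45, F→#1 15×5=75, G→#2 15×2=30, H→#1 13×8=104
  transport cost 325, fixed 64 → total 389.
Compare {#1, #2, #3, #5, #6}: transport cost 325 + fixed 81 = 406.
Compare {#1, #2, #3, #4, #6}: transport cost 325 + fixed 86 = 411.
Compare {#2, #3, #6}: transport cost 364 + fixed 48 = 412.
All other subsets cost ≥ 406. Minimum total cost: 389.

389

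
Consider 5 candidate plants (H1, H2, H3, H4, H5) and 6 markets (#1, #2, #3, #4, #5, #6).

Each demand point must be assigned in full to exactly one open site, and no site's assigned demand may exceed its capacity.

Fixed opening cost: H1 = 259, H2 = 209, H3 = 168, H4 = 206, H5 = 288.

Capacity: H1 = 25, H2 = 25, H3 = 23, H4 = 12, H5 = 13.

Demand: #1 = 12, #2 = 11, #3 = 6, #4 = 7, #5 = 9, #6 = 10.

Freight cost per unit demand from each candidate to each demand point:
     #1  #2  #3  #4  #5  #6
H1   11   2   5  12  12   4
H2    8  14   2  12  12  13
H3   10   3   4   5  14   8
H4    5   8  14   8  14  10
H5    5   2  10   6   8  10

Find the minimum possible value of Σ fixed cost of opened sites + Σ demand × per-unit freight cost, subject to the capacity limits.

Open {H1, H3, H4}; cheapest assignment that respects the capacities:
  H1 (cap 25, load 25): #3, #5, #6 — cost 6×5 + 9×12 + 10×4 = 178
  H3 (cap 23, load 18): #2, #4 — cost 11×3 + 7×5 = 68
  H4 (cap 12, load 12): #1 — cost 12×5 = 60
  Shipping 306, fixed 633 → total 939.
  Any other capacity-feasible assignment to {H1, H3, H4} ships for at least 306.
Compare {H1, H2, H3}: its best feasible assignment gives total 960.
Compare {H2, H3, H4}: its best feasible assignment gives total 960.
Every other set of open sites that can feasibly serve all demand totals ≥ 960 even under its best assignment. Minimum: 939.

939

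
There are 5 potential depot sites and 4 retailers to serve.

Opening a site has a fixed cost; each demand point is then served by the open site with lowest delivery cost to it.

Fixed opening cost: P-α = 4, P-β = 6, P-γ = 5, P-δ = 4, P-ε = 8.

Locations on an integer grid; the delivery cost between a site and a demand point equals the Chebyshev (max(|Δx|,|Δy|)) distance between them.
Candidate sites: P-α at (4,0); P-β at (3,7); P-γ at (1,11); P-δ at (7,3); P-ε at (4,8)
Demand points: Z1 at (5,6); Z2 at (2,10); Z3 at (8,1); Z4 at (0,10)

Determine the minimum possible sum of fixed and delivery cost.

16

Open {P-γ, P-δ}: assign each demand point to its cheapest open site.
  Z1→P-δ 3, Z2→P-γ 1, Z3→P-δ 2, Z4→P-γ 1
  delivery cost 7, fixed 9 → total 16.
Compare {P-β}: delivery cost 14 + fixed 6 = 20.
Compare {P-α, P-γ}: delivery cost 11 + fixed 9 = 20.
Compare {P-β, P-δ}: delivery cost 10 + fixed 10 = 20.
All other subsets cost ≥ 20. Minimum total cost: 16.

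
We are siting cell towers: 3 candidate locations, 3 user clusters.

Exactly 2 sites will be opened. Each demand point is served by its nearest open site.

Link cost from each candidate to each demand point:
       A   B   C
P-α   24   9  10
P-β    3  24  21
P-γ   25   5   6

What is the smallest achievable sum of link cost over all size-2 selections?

Open {P-β, P-γ}.
  A→P-β 3, B→P-γ 5, C→P-γ 6  ⇒ total 14.
Compare {P-α, P-β}: total 22.
Compare {P-α, P-γ}: total 35.

14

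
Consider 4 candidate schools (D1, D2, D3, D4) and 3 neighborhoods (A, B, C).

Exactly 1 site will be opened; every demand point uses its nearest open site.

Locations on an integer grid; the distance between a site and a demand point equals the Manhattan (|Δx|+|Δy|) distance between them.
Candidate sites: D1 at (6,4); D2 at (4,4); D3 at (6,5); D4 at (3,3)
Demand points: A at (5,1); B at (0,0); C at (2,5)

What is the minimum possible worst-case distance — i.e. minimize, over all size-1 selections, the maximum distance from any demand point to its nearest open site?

6

Open {D4}.
  Farthest demand point is B at distance 6 (to D4); all others are ≤ 6.
With {D2} the worst case is 8.
With {D1} the worst case is 10.
No size-1 selection achieves below 6.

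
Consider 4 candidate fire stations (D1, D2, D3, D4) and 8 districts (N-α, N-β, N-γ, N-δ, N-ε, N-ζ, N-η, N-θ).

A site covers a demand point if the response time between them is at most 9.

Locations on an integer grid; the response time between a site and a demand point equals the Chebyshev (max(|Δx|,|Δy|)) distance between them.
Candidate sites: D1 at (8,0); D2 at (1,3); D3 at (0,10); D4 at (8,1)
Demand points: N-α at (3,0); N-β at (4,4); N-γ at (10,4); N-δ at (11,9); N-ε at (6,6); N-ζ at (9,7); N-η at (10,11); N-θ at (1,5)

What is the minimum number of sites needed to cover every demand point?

2

Coverage sets (demand points within 9 of each site):
  D1: {N-α, N-β, N-γ, N-δ, N-ε, N-ζ, N-θ}
  D2: {N-α, N-β, N-γ, N-ε, N-ζ, N-η, N-θ}
  D3: {N-β, N-ε, N-ζ, N-θ}
  D4: {N-α, N-β, N-γ, N-δ, N-ε, N-ζ, N-θ}
No single site covers all 8 demand points.
But {D1, D2} covers everything, so the minimum is 2.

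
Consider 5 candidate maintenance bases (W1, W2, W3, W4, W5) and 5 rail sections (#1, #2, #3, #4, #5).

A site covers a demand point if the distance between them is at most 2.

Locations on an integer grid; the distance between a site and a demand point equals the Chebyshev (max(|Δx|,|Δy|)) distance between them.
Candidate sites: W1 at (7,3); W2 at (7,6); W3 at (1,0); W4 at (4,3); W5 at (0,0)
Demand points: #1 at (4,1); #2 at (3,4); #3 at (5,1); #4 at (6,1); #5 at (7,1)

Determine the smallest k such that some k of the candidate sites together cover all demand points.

Coverage sets (demand points within 2 of each site):
  W1: {#3, #4, #5}
  W2: {}
  W3: {}
  W4: {#1, #2, #3, #4}
  W5: {}
No single site covers all 5 demand points.
But {W1, W4} covers everything, so the minimum is 2.

2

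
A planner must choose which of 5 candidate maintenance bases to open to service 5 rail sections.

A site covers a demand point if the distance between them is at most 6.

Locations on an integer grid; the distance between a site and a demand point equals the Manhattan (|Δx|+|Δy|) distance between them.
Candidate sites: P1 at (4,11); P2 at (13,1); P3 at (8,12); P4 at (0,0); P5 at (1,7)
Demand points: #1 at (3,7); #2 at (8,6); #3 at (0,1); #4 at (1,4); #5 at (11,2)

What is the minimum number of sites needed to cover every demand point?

Coverage sets (demand points within 6 of each site):
  P1: {#1}
  P2: {#5}
  P3: {#2}
  P4: {#3, #4}
  P5: {#1, #4}
No 3 sites suffice: every size-3 union leaves at least one demand point uncovered.
But {P1, P2, P3, P4} covers everything, so the minimum is 4.

4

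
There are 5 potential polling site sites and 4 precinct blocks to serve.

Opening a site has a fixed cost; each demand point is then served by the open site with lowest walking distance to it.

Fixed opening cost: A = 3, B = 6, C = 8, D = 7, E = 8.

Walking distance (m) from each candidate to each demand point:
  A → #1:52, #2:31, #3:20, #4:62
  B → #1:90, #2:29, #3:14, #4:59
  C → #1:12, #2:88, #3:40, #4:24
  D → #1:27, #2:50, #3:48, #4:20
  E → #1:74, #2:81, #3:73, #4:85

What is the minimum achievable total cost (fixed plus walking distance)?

Open {B, C}: assign each demand point to its cheapest open site.
  #1→C 12, #2→B 29, #3→B 14, #4→C 24
  walking distance 79, fixed 14 → total 93.
Compare {A, B, C}: walking distance 79 + fixed 17 = 96.
Compare {B, C, D}: walking distance 75 + fixed 21 = 96.
Compare {A, C}: walking distance 87 + fixed 11 = 98.
All other subsets cost ≥ 96. Minimum total cost: 93.

93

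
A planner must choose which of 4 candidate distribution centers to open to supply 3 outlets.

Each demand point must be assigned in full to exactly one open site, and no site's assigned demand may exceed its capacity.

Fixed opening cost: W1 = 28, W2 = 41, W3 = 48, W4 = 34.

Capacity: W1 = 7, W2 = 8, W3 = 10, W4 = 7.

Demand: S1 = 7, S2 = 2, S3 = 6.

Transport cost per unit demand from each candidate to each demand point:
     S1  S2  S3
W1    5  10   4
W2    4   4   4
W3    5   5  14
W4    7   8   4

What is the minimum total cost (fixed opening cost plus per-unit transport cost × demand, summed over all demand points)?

136

Open {W1, W2}; cheapest assignment that respects the capacities:
  W1 (cap 7, load 7): S1 — cost 7×5 = 35
  W2 (cap 8, load 8): S2, S3 — cost 2×4 + 6×4 = 32
  Shipping 67, fixed 69 → total 136.
  Any other capacity-feasible assignment to {W1, W2} ships for at least 67.
Compare {W1, W3}: its best feasible assignment gives total 145.
Compare {W3, W4}: its best feasible assignment gives total 151.
Every other set of open sites that can feasibly serve all demand totals ≥ 145 even under its best assignment. Minimum: 136.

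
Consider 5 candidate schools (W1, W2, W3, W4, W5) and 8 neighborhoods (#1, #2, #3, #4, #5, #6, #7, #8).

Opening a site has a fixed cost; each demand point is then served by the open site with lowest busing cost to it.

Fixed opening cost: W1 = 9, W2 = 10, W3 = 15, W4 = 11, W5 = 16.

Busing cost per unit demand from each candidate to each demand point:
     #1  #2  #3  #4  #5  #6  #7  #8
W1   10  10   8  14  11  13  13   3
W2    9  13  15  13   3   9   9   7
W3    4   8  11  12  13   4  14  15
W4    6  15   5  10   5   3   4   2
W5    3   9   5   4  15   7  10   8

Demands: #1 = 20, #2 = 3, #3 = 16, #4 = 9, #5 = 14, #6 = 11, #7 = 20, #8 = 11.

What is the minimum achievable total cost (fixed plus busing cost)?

417

Open {W2, W4, W5}: assign each demand point to its cheapest open site.
  #1→W5 20×3=60, #2→W5 3×9=27, #3→W4 16×5=80, #4→W5 9×4=36, #5→W2 14×3=42, #6→W4 11×3=33, #7→W4 20×4=80, #8→W4 11×2=22
  busing cost 380, fixed 37 → total 417.
Compare {W1, W2, W4, W5}: busing cost 380 + fixed 46 = 426.
Compare {W2, W3, W4, W5}: busing cost 377 + fixed 52 = 429.
Compare {W4, W5}: busing cost 408 + fixed 27 = 435.
All other subsets cost ≥ 426. Minimum total cost: 417.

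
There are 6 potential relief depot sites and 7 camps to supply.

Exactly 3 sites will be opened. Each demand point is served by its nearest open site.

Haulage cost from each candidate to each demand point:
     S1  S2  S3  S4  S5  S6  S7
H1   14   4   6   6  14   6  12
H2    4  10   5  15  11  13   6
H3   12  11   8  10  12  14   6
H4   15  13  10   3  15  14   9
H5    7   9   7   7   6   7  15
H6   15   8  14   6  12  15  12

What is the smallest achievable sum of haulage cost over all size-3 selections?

37

Open {H1, H2, H5}.
  S1→H2 4, S2→H1 4, S3→H2 5, S4→H1 6, S5→H5 6, S6→H1 6, S7→H2 6  ⇒ total 37.
Compare {H1, H2, H4}: total 39.
Compare {H2, H4, H5}: total 40.
No size-3 selection does better; minimum is 37.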